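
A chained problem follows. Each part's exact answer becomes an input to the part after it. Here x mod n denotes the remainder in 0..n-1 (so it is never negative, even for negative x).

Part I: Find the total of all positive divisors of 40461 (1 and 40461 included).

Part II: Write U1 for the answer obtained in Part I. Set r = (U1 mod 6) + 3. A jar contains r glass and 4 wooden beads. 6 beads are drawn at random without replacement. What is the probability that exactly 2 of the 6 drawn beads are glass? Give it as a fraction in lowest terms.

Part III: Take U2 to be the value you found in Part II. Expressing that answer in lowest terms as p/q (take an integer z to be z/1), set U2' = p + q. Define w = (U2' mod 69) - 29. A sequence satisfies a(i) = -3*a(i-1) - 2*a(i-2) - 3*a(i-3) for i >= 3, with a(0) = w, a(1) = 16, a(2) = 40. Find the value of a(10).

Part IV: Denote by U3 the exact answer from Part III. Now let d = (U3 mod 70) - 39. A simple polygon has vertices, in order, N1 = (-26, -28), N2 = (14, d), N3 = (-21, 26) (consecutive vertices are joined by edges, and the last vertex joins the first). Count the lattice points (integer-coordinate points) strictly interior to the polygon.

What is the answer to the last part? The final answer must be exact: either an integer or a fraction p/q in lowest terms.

934

Part I: 40461 = 3 * 13487; sigma = (1 + 3) * (1 + 13487) = 4 * 13488 = 53952; answer 53952
Part II: U1 = 53952; r = 3; total draws C(7,6) = 7; favorable C(3,2)*C(4,4) = 3; P = 3/7; answer 3/7
Part III: U2 = 3/7; threaded value p + q = 10; w = -19; a(3) = -3*(40) - 2*(16) - 3*(-19) = -95; iterating: a(3)=-95, a(4)=157, a(5)=-401, a(6)=1174, a(7)=-3191, a(8)=8428, a(9)=-22424, a(10)=59989; answer 59989
Part IV: U3 = 59989; d = 30; cross terms: (-26*30 - 14*-28)=-388, (14*26 - -21*30)=994, (-21*-28 - -26*26)=1264; twice the area = |1870| = 1870; area = 935; boundary points = 2 + 1 + 1 = 4; strictly interior points = area - boundary/2 + 1 = 934; answer 934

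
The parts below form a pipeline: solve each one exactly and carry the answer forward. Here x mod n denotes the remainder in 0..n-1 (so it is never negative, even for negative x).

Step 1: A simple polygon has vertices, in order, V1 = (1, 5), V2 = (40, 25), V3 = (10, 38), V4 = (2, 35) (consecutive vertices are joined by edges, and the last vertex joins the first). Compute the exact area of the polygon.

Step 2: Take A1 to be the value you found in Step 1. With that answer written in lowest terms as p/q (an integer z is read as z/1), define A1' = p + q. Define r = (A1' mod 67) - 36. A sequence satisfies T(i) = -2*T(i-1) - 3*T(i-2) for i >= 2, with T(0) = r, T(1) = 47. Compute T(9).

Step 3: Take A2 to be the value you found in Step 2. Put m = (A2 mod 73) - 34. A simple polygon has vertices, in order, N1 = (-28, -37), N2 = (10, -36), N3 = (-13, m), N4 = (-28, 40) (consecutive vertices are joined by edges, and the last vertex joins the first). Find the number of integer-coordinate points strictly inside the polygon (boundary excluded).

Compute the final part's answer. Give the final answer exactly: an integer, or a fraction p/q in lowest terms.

662

Step 1: cross terms: (1*25 - 40*5)=-175, (40*38 - 10*25)=1270, (10*35 - 2*38)=274, (2*5 - 1*35)=-25; twice the area = |1344| = 1344; area = 672; answer 672
Step 2: A1 = 672; threaded value p + q = 673; r = -33; T(2) = -2*(47) - 3*(-33) = 5; iterating: T(2)=5, T(3)=-151, T(4)=287, T(5)=-121, T(6)=-619, T(7)=1601, T(8)=-1345, T(9)=-2113; answer -2113
Step 3: A2 = -2113; m = -30; cross terms: (-28*-36 - 10*-37)=1378, (10*-30 - -13*-36)=-768, (-13*40 - -28*-30)=-1360, (-28*-37 - -28*40)=2156; twice the area = |1406| = 1406; area = 703; boundary points = 1 + 1 + 5 + 77 = 84; strictly interior points = area - boundary/2 + 1 = 662; answer 662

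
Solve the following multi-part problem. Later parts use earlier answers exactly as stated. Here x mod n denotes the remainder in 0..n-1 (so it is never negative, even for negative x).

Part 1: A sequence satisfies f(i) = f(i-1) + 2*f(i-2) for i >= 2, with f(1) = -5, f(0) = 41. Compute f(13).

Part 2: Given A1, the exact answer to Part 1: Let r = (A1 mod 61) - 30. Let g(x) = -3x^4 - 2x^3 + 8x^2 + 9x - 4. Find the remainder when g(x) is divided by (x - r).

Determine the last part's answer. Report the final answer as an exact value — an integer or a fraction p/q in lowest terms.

-1330606

Part 1: f(2) = 1*(-5) + 2*(41) = 77; iterating: f(2)=77, f(3)=67, f(4)=221, f(5)=355, f(6)=797, f(7)=1507, f(8)=3101, f(9)=6115, f(10)=12317, f(11)=24547, f(12)=49181, f(13)=98275; answer 98275
Part 2: A1 = 98275; r = -26; remainder = value at the root: -3*(-26)^4 - 2*(-26)^3 + 8*(-26)^2 + 9*(-26)^1 - 4 = (-1370928) + (35152) + (5408) + (-234) + (-4) = -1330606; answer -1330606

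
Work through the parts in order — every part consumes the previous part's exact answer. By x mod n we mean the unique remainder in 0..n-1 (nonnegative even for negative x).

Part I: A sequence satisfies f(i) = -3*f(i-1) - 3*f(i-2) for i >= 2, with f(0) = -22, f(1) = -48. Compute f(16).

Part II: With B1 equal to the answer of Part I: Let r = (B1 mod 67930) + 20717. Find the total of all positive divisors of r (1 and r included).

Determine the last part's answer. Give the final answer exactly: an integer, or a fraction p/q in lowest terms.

109920

Part I: f(2) = -3*(-48) - 3*(-22) = 210; iterating: f(2)=210, f(3)=-486, f(4)=828, f(5)=-1026, f(6)=594, f(7)=1296, f(8)=-5670, f(9)=13122, f(10)=-22356, f(11)=27702, f(12)=-16038, f(13)=-34992, f(14)=153090, f(15)=-354294, f(16)=603612; answer 603612
Part II: B1 = 603612; r = 80889; 80889 = 3 * 59 * 457; sigma = (1 + 3) * (1 + 59) * (1 + 457) = 4 * 60 * 458 = 109920; answer 109920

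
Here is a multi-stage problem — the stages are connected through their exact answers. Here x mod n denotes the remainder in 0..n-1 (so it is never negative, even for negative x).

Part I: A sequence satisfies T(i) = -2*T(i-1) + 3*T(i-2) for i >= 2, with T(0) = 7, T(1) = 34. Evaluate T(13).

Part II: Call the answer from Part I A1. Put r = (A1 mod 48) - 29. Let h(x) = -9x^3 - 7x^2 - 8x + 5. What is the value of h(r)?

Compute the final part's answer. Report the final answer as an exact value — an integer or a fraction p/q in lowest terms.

Part I: T(2) = -2*(34) + 3*(7) = -47; iterating: T(2)=-47, T(3)=196, T(4)=-533, T(5)=1654, T(6)=-4907, T(7)=14776, T(8)=-44273, T(9)=132874, T(10)=-398567, T(11)=1195756, T(12)=-3587213, T(13)=10761694; answer 10761694
Part II: A1 = 10761694; r = 17; -9*(17)^3 - 7*(17)^2 - 8*(17)^1 + 5 = (-44217) + (-2023) + (-136) + (5) = -46371; answer -46371

-46371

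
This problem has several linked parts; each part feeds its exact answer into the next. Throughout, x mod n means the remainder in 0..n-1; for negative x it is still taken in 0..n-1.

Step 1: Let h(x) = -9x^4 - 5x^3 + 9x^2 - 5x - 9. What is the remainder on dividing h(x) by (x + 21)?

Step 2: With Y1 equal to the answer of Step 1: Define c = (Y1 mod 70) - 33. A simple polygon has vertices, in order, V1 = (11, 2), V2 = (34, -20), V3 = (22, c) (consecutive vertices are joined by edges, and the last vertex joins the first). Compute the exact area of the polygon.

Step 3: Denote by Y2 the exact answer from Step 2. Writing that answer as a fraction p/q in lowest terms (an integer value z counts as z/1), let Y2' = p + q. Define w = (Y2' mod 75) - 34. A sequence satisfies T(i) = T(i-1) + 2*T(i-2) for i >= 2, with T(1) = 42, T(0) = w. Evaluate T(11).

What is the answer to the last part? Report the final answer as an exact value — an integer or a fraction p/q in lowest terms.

Step 1: remainder = value at the root: -9*(-21)^4 - 5*(-21)^3 + 9*(-21)^2 - 5*(-21)^1 - 9 = (-1750329) + (46305) + (3969) + (105) + (-9) = -1699959; answer -1699959
Step 2: Y1 = -1699959; c = 28; cross terms: (11*-20 - 34*2)=-288, (34*28 - 22*-20)=1392, (22*2 - 11*28)=-264; twice the area = |840| = 840; area = 420; answer 420
Step 3: Y2 = 420; threaded value p + q = 421; w = 12; T(2) = 1*(42) + 2*(12) = 66; iterating: T(2)=66, T(3)=150, T(4)=282, T(5)=582, T(6)=1146, T(7)=2310, T(8)=4602, T(9)=9222, T(10)=18426, T(11)=36870; answer 36870

36870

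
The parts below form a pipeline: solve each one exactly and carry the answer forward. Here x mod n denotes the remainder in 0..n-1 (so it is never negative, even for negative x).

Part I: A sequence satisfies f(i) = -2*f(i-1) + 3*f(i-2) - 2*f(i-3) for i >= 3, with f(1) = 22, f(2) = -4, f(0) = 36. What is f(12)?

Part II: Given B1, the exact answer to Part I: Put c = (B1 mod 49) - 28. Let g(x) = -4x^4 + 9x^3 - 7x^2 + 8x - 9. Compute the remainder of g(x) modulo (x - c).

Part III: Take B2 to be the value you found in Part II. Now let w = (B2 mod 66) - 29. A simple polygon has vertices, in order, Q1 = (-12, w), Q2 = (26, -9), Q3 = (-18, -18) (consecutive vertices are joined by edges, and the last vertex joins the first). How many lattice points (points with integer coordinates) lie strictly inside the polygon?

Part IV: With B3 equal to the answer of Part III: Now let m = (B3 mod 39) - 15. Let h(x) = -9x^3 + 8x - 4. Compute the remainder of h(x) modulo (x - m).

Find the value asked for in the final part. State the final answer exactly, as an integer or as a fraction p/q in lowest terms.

Part I: f(3) = -2*(-4) + 3*(22) - 2*(36) = 2; iterating: f(3)=2, f(4)=-60, f(5)=134, f(6)=-452, f(7)=1426, f(8)=-4476, f(9)=14134, f(10)=-44548, f(11)=140450, f(12)=-442812; answer -442812
Part II: B1 = -442812; c = -27; remainder = value at the root: -4*(-27)^4 + 9*(-27)^3 - 7*(-27)^2 + 8*(-27)^1 - 9 = (-2125764) + (-177147) + (-5103) + (-216) + (-9) = -2308239; answer -2308239
Part III: B2 = -2308239; w = 16; cross terms: (-12*-9 - 26*16)=-308, (26*-18 - -18*-9)=-630, (-18*16 - -12*-18)=-504; twice the area = |-1442| = 1442; area = 721; boundary points = 1 + 1 + 2 = 4; strictly interior points = area - boundary/2 + 1 = 720; answer 720
Part IV: B3 = 720; m = 3; remainder = value at the root: -9*(3)^3 + 8*(3)^1 - 4 = (-243) + (24) + (-4) = -223; answer -223

-223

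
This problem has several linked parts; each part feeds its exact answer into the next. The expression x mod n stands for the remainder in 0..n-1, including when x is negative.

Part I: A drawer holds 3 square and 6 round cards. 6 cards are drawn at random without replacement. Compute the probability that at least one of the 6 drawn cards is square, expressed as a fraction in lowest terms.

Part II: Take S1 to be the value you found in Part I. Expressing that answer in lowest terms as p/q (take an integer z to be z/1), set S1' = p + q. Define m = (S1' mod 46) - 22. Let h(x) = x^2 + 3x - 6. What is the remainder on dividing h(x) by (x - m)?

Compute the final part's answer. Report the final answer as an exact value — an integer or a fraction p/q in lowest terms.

Part I: total draws C(9,6) = 84; complement C(6,6) = 1; favorable 84 - 1 = 83; P = 83/84; answer 83/84
Part II: S1 = 83/84; threaded value p + q = 167; m = 7; remainder = value at the root: 1*(7)^2 + 3*(7)^1 - 6 = (49) + (21) + (-6) = 64; answer 64

64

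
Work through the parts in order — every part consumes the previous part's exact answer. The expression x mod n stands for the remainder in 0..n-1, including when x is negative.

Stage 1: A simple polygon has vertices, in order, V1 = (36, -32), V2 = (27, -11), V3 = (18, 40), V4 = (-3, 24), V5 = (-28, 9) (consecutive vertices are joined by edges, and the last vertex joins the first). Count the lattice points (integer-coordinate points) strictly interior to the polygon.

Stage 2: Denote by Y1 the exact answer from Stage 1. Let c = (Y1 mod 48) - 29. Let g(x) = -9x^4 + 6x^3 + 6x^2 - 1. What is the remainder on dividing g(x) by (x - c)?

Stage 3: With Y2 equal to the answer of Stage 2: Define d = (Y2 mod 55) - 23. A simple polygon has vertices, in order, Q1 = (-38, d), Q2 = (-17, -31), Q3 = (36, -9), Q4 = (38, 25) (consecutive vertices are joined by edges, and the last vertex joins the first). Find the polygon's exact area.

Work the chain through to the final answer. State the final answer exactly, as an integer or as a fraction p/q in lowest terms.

Stage 1: cross terms: (36*-11 - 27*-32)=468, (27*40 - 18*-11)=1278, (18*24 - -3*40)=552, (-3*9 - -28*24)=645, (-28*-32 - 36*9)=572; twice the area = |3515| = 3515; area = 3515/2; boundary points = 3 + 3 + 1 + 5 + 1 = 13; strictly interior points = area - boundary/2 + 1 = 1752; answer 1752
Stage 2: Y1 = 1752; c = -5; remainder = value at the root: -9*(-5)^4 + 6*(-5)^3 + 6*(-5)^2 - 1 = (-5625) + (-750) + (150) + (-1) = -6226; answer -6226
Stage 3: Y2 = -6226; d = 21; cross terms: (-38*-31 - -17*21)=1535, (-17*-9 - 36*-31)=1269, (36*25 - 38*-9)=1242, (38*21 - -38*25)=1748; twice the area = |5794| = 5794; area = 2897; answer 2897

2897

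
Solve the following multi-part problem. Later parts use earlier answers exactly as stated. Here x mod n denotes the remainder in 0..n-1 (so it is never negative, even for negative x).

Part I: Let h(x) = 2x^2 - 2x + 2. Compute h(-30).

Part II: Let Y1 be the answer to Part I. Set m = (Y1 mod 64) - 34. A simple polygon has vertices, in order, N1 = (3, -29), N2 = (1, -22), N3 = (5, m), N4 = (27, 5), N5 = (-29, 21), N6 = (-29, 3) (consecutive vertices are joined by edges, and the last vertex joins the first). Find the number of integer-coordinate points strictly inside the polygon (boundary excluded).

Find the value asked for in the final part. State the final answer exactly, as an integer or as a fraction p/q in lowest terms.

1411

Part I: 2*(-30)^2 - 2*(-30)^1 + 2 = (1800) + (60) + (2) = 1862; answer 1862
Part II: Y1 = 1862; m = -28; cross terms: (3*-22 - 1*-29)=-37, (1*-28 - 5*-22)=82, (5*5 - 27*-28)=781, (27*21 - -29*5)=712, (-29*3 - -29*21)=522, (-29*-29 - 3*3)=832; twice the area = |2892| = 2892; area = 1446; boundary points = 1 + 2 + 11 + 8 + 18 + 32 = 72; strictly interior points = area - boundary/2 + 1 = 1411; answer 1411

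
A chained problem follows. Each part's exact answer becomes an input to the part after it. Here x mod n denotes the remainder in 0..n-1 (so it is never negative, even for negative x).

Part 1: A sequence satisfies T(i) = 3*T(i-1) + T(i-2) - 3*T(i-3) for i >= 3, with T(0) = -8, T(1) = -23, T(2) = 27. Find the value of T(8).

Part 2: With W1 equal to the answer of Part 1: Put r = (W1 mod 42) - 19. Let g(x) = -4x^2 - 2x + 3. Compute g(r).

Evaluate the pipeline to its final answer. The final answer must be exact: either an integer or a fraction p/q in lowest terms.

-647

Part 1: T(3) = 3*(27) + 1*(-23) - 3*(-8) = 82; iterating: T(3)=82, T(4)=342, T(5)=1027, T(6)=3177, T(7)=9532, T(8)=28692; answer 28692
Part 2: W1 = 28692; r = -13; -4*(-13)^2 - 2*(-13)^1 + 3 = (-676) + (26) + (3) = -647; answer -647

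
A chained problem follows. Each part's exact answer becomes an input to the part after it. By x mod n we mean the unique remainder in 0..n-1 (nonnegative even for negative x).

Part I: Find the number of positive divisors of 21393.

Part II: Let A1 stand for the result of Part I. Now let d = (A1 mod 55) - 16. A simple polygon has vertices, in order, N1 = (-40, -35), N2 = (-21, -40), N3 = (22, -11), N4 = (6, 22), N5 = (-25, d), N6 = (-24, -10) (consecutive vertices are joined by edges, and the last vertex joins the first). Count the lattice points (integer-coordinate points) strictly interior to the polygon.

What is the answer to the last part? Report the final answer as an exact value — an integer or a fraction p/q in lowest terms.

Part I: 21393 = 3^2 * 2377; number of divisors = (2+1) * (1+1) = 6; answer 6
Part II: A1 = 6; d = -10; cross terms: (-40*-40 - -21*-35)=865, (-21*-11 - 22*-40)=1111, (22*22 - 6*-11)=550, (6*-10 - -25*22)=490, (-25*-10 - -24*-10)=10, (-24*-35 - -40*-10)=440; twice the area = |3466| = 3466; area = 1733; boundary points = 1 + 1 + 1 + 1 + 1 + 1 = 6; strictly interior points = area - boundary/2 + 1 = 1731; answer 1731

1731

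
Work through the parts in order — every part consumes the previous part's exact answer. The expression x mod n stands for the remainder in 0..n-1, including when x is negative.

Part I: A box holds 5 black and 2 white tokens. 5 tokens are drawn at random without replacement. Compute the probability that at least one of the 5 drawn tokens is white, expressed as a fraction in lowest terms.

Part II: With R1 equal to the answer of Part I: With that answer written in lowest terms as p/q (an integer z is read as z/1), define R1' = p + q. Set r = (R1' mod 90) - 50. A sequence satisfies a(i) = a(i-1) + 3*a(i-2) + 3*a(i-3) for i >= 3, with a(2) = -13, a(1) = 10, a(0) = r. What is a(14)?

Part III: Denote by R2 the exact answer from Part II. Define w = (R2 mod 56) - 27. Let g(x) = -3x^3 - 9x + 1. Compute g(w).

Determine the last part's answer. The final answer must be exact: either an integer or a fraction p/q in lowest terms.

Part I: total draws C(7,5) = 21; complement C(5,5) = 1; favorable 21 - 1 = 20; P = 20/21; answer 20/21
Part II: R1 = 20/21; threaded value p + q = 41; r = -9; a(3) = 1*(-13) + 3*(10) + 3*(-9) = -10; iterating: a(3)=-10, a(4)=-19, a(5)=-88, a(6)=-175, a(7)=-496, a(8)=-1285, a(9)=-3298, a(10)=-8641, a(11)=-22390, a(12)=-58207, a(13)=-151300, a(14)=-393091; answer -393091
Part III: R2 = -393091; w = 2; -3*(2)^3 - 9*(2)^1 + 1 = (-24) + (-18) + (1) = -41; answer -41

-41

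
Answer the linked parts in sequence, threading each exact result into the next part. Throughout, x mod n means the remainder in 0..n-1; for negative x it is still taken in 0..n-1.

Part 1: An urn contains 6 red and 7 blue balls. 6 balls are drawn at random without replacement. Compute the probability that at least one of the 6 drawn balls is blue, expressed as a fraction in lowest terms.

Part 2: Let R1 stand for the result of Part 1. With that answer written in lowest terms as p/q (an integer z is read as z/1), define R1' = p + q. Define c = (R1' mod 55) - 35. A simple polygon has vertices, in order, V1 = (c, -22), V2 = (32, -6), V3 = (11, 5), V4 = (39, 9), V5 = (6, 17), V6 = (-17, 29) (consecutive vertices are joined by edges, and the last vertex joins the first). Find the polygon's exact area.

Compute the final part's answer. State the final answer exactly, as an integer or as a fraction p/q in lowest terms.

1385

Part 1: total draws C(13,6) = 1716; complement C(6,6) = 1; favorable 1716 - 1 = 1715; P = 1715/1716; answer 1715/1716
Part 2: R1 = 1715/1716; threaded value p + q = 3431; c = -14; cross terms: (-14*-6 - 32*-22)=788, (32*5 - 11*-6)=226, (11*9 - 39*5)=-96, (39*17 - 6*9)=609, (6*29 - -17*17)=463, (-17*-22 - -14*29)=780; twice the area = |2770| = 2770; area = 1385; answer 1385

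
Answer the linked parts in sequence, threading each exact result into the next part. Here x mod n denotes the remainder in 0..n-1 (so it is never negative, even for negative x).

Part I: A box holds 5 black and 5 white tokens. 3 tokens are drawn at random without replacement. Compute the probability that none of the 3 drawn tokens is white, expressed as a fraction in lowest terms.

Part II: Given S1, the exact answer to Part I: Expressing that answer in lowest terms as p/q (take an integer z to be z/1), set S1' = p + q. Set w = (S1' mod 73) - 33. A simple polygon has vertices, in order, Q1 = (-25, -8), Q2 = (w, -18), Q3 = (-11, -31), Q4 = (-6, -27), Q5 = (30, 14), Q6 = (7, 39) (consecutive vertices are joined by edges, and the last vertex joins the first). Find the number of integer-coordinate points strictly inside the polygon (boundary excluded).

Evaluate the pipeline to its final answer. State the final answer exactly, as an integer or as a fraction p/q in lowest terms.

1766

Part I: total draws C(10,3) = 120; favorable C(5,3) = 10; P = 1/12; answer 1/12
Part II: S1 = 1/12; threaded value p + q = 13; w = -20; cross terms: (-25*-18 - -20*-8)=290, (-20*-31 - -11*-18)=422, (-11*-27 - -6*-31)=111, (-6*14 - 30*-27)=726, (30*39 - 7*14)=1072, (7*-8 - -25*39)=919; twice the area = |3540| = 3540; area = 1770; boundary points = 5 + 1 + 1 + 1 + 1 + 1 = 10; strictly interior points = area - boundary/2 + 1 = 1766; answer 1766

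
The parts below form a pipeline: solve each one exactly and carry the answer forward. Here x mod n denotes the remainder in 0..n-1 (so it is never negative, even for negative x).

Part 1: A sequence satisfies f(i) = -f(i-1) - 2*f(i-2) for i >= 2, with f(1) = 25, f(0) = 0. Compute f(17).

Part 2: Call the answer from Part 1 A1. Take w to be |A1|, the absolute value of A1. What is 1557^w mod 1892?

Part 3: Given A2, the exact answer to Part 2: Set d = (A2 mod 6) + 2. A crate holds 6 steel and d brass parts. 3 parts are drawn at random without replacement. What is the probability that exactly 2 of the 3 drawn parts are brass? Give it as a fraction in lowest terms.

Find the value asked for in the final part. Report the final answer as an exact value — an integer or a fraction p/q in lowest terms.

63/143

Part 1: f(2) = -1*(25) - 2*(0) = -25; iterating: f(2)=-25, f(3)=-25, f(4)=75, f(5)=-25, f(6)=-125, f(7)=175, f(8)=75, f(9)=-425, f(10)=275, f(11)=575, f(12)=-1125, f(13)=-25, f(14)=2275, f(15)=-2225, f(16)=-2325, f(17)=6775; answer 6775
Part 2: A1 = 6775; w = 6775; squarings mod 1892: 1557^1=1557, 1557^2=597, 1557^4=713, 1557^8=1313, 1557^16=357, 1557^32=685, 1557^64=9, 1557^128=81, 1557^256=885, 1557^512=1829, 1557^1024=185, 1557^2048=169, 1557^4096=181; 1557^6775 = 1557^1 * 1557^2 * 1557^4 * 1557^16 * 1557^32 * 1557^64 * 1557^512 * 1557^2048 * 1557^4096 = 1649 (mod 1892); answer 1649
Part 3: A2 = 1649; d = 7; total draws C(13,3) = 286; favorable C(7,2)*C(6,1) = 126; P = 63/143; answer 63/143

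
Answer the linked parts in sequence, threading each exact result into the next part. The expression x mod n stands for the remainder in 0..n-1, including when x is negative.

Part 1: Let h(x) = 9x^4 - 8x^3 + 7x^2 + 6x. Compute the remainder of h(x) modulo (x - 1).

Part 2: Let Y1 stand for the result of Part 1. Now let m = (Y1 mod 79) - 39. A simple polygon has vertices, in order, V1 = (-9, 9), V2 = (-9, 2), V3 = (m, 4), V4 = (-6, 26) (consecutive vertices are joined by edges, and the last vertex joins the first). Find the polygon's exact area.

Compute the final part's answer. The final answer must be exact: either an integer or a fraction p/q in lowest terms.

369/2

Part 1: remainder = value at the root: 9*(1)^4 - 8*(1)^3 + 7*(1)^2 + 6*(1)^1 = (9) + (-8) + (7) + (6) = 14; answer 14
Part 2: Y1 = 14; m = -25; cross terms: (-9*2 - -9*9)=63, (-9*4 - -25*2)=14, (-25*26 - -6*4)=-626, (-6*9 - -9*26)=180; twice the area = |-369| = 369; area = 369/2; answer 369/2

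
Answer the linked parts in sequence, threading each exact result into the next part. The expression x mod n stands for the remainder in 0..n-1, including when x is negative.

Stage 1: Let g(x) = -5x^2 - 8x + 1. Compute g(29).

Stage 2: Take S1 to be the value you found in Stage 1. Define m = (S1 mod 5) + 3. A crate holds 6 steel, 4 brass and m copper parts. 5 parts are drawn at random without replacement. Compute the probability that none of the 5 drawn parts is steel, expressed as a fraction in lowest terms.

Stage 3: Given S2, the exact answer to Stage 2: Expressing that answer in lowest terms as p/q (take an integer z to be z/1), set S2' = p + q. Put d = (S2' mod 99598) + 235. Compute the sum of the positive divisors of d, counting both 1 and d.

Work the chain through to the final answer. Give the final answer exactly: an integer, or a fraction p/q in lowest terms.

Stage 1: -5*(29)^2 - 8*(29)^1 + 1 = (-4205) + (-232) + (1) = -4436; answer -4436
Stage 2: S1 = -4436; m = 7; total draws C(17,5) = 6188; favorable C(11,5) = 462; P = 33/442; answer 33/442
Stage 3: S2 = 33/442; threaded value p + q = 475; d = 710; 710 = 2 * 5 * 71; sigma = (1 + 2) * (1 + 5) * (1 + 71) = 3 * 6 * 72 = 1296; answer 1296

1296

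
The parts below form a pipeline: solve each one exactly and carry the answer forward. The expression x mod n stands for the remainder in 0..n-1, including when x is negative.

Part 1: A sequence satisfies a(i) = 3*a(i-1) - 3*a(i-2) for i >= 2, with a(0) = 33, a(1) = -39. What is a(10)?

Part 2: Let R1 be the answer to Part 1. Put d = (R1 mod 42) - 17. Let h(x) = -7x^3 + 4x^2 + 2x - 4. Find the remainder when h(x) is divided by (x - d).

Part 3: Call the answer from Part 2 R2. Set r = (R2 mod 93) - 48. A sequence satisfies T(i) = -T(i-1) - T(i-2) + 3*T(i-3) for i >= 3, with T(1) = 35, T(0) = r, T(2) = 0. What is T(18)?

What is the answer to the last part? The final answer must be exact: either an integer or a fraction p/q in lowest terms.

Part 1: a(2) = 3*(-39) - 3*(33) = -216; iterating: a(2)=-216, a(3)=-531, a(4)=-945, a(5)=-1242, a(6)=-891, a(7)=1053, a(8)=5832, a(9)=14337, a(10)=25515; answer 25515
Part 2: R1 = 25515; d = 4; remainder = value at the root: -7*(4)^3 + 4*(4)^2 + 2*(4)^1 - 4 = (-448) + (64) + (8) + (-4) = -380; answer -380
Part 3: R2 = -380; r = 37; T(3) = -1*(0) - 1*(35) + 3*(37) = 76; iterating: T(3)=76, T(4)=29, T(5)=-105, T(6)=304, T(7)=-112, T(8)=-507, T(9)=1531, T(10)=-1360, T(11)=-1692, T(12)=7645, T(13)=-10033, T(14)=-2688, T(15)=35656, T(16)=-63067, T(17)=19347, T(18)=150688; answer 150688

150688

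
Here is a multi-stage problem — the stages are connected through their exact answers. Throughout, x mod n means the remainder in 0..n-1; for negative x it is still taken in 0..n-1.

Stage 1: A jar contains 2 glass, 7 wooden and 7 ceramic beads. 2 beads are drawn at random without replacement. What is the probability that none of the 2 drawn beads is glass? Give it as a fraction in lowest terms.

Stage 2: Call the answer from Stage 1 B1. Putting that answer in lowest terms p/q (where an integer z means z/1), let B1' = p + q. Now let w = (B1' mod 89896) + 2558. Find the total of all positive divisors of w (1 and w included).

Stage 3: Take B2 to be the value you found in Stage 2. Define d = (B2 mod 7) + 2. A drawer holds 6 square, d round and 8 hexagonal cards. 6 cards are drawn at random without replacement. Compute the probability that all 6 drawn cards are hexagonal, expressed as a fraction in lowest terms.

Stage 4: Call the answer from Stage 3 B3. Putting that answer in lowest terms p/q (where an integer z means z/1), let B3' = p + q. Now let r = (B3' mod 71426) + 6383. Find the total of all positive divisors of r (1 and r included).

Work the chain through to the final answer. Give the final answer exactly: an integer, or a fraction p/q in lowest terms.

Stage 1: total draws C(16,2) = 120; favorable C(14,2) = 91; P = 91/120; answer 91/120
Stage 2: B1 = 91/120; threaded value p + q = 211; w = 2769; 2769 = 3 * 13 * 71; sigma = (1 + 3) * (1 + 13) * (1 + 71) = 4 * 14 * 72 = 4032; answer 4032
Stage 3: B2 = 4032; d = 2; total draws C(16,6) = 8008; favorable C(8,6) = 28; P = 1/286; answer 1/286
Stage 4: B3 = 1/286; threaded value p + q = 287; r = 6670; 6670 = 2 * 5 * 23 * 29; sigma = (1 + 2) * (1 + 5) * (1 + 23) * (1 + 29) = 3 * 6 * 24 * 30 = 12960; answer 12960

12960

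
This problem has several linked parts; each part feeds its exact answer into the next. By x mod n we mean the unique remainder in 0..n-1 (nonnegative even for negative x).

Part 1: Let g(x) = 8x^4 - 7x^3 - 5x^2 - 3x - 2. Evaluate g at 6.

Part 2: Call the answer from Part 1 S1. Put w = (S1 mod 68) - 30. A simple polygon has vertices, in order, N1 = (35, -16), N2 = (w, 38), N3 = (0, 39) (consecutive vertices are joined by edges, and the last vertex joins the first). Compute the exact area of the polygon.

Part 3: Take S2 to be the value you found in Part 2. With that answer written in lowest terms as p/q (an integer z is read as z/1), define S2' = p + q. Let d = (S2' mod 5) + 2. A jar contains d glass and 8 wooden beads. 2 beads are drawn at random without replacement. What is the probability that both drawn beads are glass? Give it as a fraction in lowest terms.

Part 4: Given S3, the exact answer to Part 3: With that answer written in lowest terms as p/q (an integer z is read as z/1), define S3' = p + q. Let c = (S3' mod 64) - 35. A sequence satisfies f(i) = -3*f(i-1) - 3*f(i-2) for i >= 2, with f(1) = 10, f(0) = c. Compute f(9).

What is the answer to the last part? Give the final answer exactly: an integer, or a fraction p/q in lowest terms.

3969

Part 1: 8*(6)^4 - 7*(6)^3 - 5*(6)^2 - 3*(6)^1 - 2 = (10368) + (-1512) + (-180) + (-18) + (-2) = 8656; answer 8656
Part 2: S1 = 8656; w = -10; cross terms: (35*38 - -10*-16)=1170, (-10*39 - 0*38)=-390, (0*-16 - 35*39)=-1365; twice the area = |-585| = 585; area = 585/2; answer 585/2
Part 3: S2 = 585/2; threaded value p + q = 587; d = 4; total draws C(12,2) = 66; favorable C(4,2) = 6; P = 1/11; answer 1/11
Part 4: S3 = 1/11; threaded value p + q = 12; c = -23; f(2) = -3*(10) - 3*(-23) = 39; iterating: f(2)=39, f(3)=-147, f(4)=324, f(5)=-531, f(6)=621, f(7)=-270, f(8)=-1053, f(9)=3969; answer 3969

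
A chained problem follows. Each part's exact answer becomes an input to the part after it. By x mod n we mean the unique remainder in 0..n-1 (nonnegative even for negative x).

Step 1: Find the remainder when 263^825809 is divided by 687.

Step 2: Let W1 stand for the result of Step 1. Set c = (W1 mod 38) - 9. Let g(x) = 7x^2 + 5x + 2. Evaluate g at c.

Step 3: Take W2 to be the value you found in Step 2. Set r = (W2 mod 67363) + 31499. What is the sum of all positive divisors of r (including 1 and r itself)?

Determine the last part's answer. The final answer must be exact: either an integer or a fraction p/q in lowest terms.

42272

Step 1: squarings mod 687: 263^1=263, 263^2=469, 263^4=121, 263^8=214, 263^16=454, 263^32=16, 263^64=256, 263^128=271, 263^256=619, 263^512=502, 263^1024=562, 263^2048=511, 263^4096=61, 263^8192=286, 263^16384=43, 263^32768=475, 263^65536=289, 263^131072=394, 263^262144=661, 263^524288=676; 263^825809 = 263^1 * 263^16 * 263^64 * 263^128 * 263^256 * 263^2048 * 263^4096 * 263^32768 * 263^262144 * 263^524288 = 242 (mod 687); answer 242
Step 2: W1 = 242; c = 5; 7*(5)^2 + 5*(5)^1 + 2 = (175) + (25) + (2) = 202; answer 202
Step 3: W2 = 202; r = 31701; 31701 = 3 * 10567; sigma = (1 + 3) * (1 + 10567) = 4 * 10568 = 42272; answer 42272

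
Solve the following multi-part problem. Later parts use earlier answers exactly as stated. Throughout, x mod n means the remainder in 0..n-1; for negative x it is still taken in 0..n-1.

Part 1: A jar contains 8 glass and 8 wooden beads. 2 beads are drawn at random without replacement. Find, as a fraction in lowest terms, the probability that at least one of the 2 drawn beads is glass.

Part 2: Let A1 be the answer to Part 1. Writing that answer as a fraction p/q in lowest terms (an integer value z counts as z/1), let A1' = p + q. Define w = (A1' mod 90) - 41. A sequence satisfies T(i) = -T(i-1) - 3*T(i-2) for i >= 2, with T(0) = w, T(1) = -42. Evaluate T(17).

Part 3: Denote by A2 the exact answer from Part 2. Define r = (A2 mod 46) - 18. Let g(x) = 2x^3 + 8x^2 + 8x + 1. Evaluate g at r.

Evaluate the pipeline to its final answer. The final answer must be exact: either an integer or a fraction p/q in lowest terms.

19361

Part 1: total draws C(16,2) = 120; complement C(8,2) = 28; favorable 120 - 28 = 92; P = 23/30; answer 23/30
Part 2: A1 = 23/30; threaded value p + q = 53; w = 12; T(2) = -1*(-42) - 3*(12) = 6; iterating: T(2)=6, T(3)=120, T(4)=-138, T(5)=-222, T(6)=636, T(7)=30, T(8)=-1938, T(9)=1848, T(10)=3966, T(11)=-9510, T(12)=-2388, T(13)=30918, T(14)=-23754, T(15)=-69000, T(16)=140262, T(17)=66738; answer 66738
Part 3: A2 = 66738; r = 20; 2*(20)^3 + 8*(20)^2 + 8*(20)^1 + 1 = (16000) + (3200) + (160) + (1) = 19361; answer 19361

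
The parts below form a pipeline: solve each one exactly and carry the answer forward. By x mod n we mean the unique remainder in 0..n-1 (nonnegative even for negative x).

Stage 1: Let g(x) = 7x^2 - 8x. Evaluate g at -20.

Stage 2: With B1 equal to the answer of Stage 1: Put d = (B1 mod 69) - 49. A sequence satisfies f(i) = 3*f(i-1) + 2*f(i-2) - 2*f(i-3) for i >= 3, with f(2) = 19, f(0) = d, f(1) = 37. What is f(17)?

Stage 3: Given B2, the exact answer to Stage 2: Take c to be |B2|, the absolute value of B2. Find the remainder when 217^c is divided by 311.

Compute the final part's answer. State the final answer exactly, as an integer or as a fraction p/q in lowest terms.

Stage 1: 7*(-20)^2 - 8*(-20)^1 = (2800) + (160) = 2960; answer 2960
Stage 2: B1 = 2960; d = 13; f(3) = 3*(19) + 2*(37) - 2*(13) = 105; iterating: f(3)=105, f(4)=279, f(5)=1009, f(6)=3375, f(7)=11585, f(8)=39487, f(9)=134881, f(10)=460447, f(11)=1572129, f(12)=5367519, f(13)=18325921, f(14)=62568543, f(15)=213622433, f(16)=729352543, f(17)=2490165409; answer 2490165409
Stage 3: B2 = 2490165409; c = 2490165409; squarings mod 311: 217^1=217, 217^2=128, 217^4=212, 217^8=160, 217^16=98, 217^32=274, 217^64=125, 217^128=75, 217^256=27, 217^512=107, 217^1024=253, 217^2048=254, 217^4096=139, 217^8192=39, 217^16384=277, 217^32768=223, 217^65536=280, 217^131072=28, 217^262144=162, 217^524288=120, 217^1048576=94, 217^2097152=128, 217^4194304=212, 217^8388608=160, 217^16777216=98, 217^33554432=274, 217^67108864=125, 217^134217728=75, 217^268435456=27, 217^536870912=107, 217^1073741824=253, 217^2147483648=254; 217^2490165409 = 217^1 * 217^32 * 217^128 * 217^2048 * 217^8192 * 217^16384 * 217^32768 * 217^262144 * 217^524288 * 217^2097152 * 217^4194304 * 217^67108864 * 217^268435456 * 217^2147483648 = 155 (mod 311); answer 155

155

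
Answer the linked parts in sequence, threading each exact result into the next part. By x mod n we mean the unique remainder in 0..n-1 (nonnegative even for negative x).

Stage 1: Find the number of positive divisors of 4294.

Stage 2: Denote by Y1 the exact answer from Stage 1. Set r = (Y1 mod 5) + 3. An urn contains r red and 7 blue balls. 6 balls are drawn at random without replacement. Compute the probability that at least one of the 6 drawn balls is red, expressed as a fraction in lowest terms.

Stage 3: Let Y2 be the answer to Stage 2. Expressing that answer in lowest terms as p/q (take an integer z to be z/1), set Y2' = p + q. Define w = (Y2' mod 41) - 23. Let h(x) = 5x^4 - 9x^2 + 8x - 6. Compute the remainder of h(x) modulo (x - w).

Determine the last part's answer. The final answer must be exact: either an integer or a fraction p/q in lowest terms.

Stage 1: 4294 = 2 * 19 * 113; number of divisors = (1+1) * (1+1) * (1+1) = 8; answer 8
Stage 2: Y1 = 8; r = 6; total draws C(13,6) = 1716; complement C(7,6) = 7; favorable 1716 - 7 = 1709; P = 1709/1716; answer 1709/1716
Stage 3: Y2 = 1709/1716; threaded value p + q = 3425; w = -1; remainder = value at the root: 5*(-1)^4 - 9*(-1)^2 + 8*(-1)^1 - 6 = (5) + (-9) + (-8) + (-6) = -18; answer -18

-18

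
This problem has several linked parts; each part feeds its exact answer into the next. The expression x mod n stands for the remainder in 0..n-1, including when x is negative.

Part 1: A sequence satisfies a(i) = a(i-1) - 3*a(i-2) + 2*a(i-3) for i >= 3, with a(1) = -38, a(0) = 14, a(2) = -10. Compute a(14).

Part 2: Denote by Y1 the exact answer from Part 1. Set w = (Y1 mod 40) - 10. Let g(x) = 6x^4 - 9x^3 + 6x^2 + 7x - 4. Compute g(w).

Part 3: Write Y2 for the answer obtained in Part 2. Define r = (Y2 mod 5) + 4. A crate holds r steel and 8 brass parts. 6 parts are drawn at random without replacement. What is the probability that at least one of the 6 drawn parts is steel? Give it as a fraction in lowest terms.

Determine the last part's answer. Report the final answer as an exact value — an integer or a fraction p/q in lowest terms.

422/429

Part 1: a(3) = 1*(-10) - 3*(-38) + 2*(14) = 132; iterating: a(3)=132, a(4)=86, a(5)=-330, a(6)=-324, a(7)=838, a(8)=1150, a(9)=-2012, a(10)=-3786, a(11)=4550, a(12)=11884, a(13)=-9338, a(14)=-35890; answer -35890
Part 2: Y1 = -35890; w = 20; 6*(20)^4 - 9*(20)^3 + 6*(20)^2 + 7*(20)^1 - 4 = (960000) + (-72000) + (2400) + (140) + (-4) = 890536; answer 890536
Part 3: Y2 = 890536; r = 5; total draws C(13,6) = 1716; complement C(8,6) = 28; favorable 1716 - 28 = 1688; P = 422/429; answer 422/429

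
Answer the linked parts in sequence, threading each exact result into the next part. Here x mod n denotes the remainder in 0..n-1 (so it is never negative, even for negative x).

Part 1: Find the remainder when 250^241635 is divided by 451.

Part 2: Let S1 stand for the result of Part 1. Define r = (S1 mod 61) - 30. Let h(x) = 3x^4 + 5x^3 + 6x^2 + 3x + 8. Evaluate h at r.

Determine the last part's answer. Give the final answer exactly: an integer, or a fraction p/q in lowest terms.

5769

Part 1: squarings mod 451: 250^1=250, 250^2=262, 250^4=92, 250^8=346, 250^16=201, 250^32=262, 250^64=92, 250^128=346, 250^256=201, 250^512=262, 250^1024=92, 250^2048=346, 250^4096=201, 250^8192=262, 250^16384=92, 250^32768=346, 250^65536=201, 250^131072=262; 250^241635 = 250^1 * 250^2 * 250^32 * 250^64 * 250^128 * 250^256 * 250^512 * 250^1024 * 250^2048 * 250^8192 * 250^32768 * 250^65536 * 250^131072 = 450 (mod 451); answer 450
Part 2: S1 = 450; r = -7; 3*(-7)^4 + 5*(-7)^3 + 6*(-7)^2 + 3*(-7)^1 + 8 = (7203) + (-1715) + (294) + (-21) + (8) = 5769; answer 5769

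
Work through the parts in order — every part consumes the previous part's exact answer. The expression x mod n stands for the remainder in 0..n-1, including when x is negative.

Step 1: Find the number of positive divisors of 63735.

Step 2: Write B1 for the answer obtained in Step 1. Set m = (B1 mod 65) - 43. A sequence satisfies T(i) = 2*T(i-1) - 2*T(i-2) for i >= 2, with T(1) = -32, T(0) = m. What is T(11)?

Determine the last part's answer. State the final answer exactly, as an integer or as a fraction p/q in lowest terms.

704

Step 1: 63735 = 3 * 5 * 7 * 607; number of divisors = (1+1) * (1+1) * (1+1) * (1+1) = 16; answer 16
Step 2: B1 = 16; m = -27; T(2) = 2*(-32) - 2*(-27) = -10; iterating: T(2)=-10, T(3)=44, T(4)=108, T(5)=128, T(6)=40, T(7)=-176, T(8)=-432, T(9)=-512, T(10)=-160, T(11)=704; answer 704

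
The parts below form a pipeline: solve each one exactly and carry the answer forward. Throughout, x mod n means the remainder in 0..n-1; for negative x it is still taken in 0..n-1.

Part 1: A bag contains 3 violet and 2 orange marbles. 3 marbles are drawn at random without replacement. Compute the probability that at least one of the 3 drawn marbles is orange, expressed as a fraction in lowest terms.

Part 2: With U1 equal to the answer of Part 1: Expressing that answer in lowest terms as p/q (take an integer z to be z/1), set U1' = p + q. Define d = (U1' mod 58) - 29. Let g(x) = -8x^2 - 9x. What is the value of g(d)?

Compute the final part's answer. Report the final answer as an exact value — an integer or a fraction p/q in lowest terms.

-710

Part 1: total draws C(5,3) = 10; complement C(3,3) = 1; favorable 10 - 1 = 9; P = 9/10; answer 9/10
Part 2: U1 = 9/10; threaded value p + q = 19; d = -10; -8*(-10)^2 - 9*(-10)^1 = (-800) + (90) = -710; answer -710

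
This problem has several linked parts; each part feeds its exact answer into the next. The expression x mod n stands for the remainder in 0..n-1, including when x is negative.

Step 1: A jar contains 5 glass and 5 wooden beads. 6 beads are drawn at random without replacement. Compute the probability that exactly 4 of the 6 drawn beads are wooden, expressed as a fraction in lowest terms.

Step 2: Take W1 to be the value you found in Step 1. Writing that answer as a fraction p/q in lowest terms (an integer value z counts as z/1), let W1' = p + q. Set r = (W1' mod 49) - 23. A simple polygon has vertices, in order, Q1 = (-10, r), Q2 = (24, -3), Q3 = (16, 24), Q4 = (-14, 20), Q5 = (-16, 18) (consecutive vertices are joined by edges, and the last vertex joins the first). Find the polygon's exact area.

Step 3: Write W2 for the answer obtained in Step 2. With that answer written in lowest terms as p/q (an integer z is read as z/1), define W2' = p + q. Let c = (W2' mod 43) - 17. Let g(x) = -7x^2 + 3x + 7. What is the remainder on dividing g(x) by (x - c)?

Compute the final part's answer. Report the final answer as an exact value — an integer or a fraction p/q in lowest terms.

-1523

Step 1: total draws C(10,6) = 210; favorable C(5,4)*C(5,2) = 50; P = 5/21; answer 5/21
Step 2: W1 = 5/21; threaded value p + q = 26; r = 3; cross terms: (-10*-3 - 24*3)=-42, (24*24 - 16*-3)=624, (16*20 - -14*24)=656, (-14*18 - -16*20)=68, (-16*3 - -10*18)=132; twice the area = |1438| = 1438; area = 719; answer 719
Step 3: W2 = 719; threaded value p + q = 720; c = 15; remainder = value at the root: -7*(15)^2 + 3*(15)^1 + 7 = (-1575) + (45) + (7) = -1523; answer -1523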